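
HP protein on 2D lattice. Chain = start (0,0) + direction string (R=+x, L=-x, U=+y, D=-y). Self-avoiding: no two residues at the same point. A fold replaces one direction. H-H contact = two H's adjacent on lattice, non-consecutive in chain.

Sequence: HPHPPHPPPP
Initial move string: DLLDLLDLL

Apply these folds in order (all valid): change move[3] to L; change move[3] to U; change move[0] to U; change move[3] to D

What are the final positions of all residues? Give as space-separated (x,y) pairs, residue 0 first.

Initial moves: DLLDLLDLL
Fold: move[3]->L => DLLLLLDLL (positions: [(0, 0), (0, -1), (-1, -1), (-2, -1), (-3, -1), (-4, -1), (-5, -1), (-5, -2), (-6, -2), (-7, -2)])
Fold: move[3]->U => DLLULLDLL (positions: [(0, 0), (0, -1), (-1, -1), (-2, -1), (-2, 0), (-3, 0), (-4, 0), (-4, -1), (-5, -1), (-6, -1)])
Fold: move[0]->U => ULLULLDLL (positions: [(0, 0), (0, 1), (-1, 1), (-2, 1), (-2, 2), (-3, 2), (-4, 2), (-4, 1), (-5, 1), (-6, 1)])
Fold: move[3]->D => ULLDLLDLL (positions: [(0, 0), (0, 1), (-1, 1), (-2, 1), (-2, 0), (-3, 0), (-4, 0), (-4, -1), (-5, -1), (-6, -1)])

Answer: (0,0) (0,1) (-1,1) (-2,1) (-2,0) (-3,0) (-4,0) (-4,-1) (-5,-1) (-6,-1)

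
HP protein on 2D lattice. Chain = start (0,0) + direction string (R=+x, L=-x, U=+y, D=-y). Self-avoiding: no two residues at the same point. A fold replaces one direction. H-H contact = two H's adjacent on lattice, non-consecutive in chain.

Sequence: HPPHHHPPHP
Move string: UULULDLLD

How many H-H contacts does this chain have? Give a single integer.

Positions: [(0, 0), (0, 1), (0, 2), (-1, 2), (-1, 3), (-2, 3), (-2, 2), (-3, 2), (-4, 2), (-4, 1)]
No H-H contacts found.

Answer: 0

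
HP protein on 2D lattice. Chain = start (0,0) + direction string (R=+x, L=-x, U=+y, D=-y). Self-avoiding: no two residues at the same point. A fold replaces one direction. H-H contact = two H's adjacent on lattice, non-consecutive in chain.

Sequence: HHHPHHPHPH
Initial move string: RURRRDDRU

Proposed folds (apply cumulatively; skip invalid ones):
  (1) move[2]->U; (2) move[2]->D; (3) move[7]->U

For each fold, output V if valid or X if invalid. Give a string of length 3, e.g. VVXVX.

Initial: RURRRDDRU -> [(0, 0), (1, 0), (1, 1), (2, 1), (3, 1), (4, 1), (4, 0), (4, -1), (5, -1), (5, 0)]
Fold 1: move[2]->U => RUURRDDRU VALID
Fold 2: move[2]->D => RUDRRDDRU INVALID (collision), skipped
Fold 3: move[7]->U => RUURRDDUU INVALID (collision), skipped

Answer: VXX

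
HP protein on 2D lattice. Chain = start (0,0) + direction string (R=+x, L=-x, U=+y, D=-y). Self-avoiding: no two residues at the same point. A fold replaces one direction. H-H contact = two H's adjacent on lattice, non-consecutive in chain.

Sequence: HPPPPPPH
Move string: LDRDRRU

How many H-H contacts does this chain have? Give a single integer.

Positions: [(0, 0), (-1, 0), (-1, -1), (0, -1), (0, -2), (1, -2), (2, -2), (2, -1)]
No H-H contacts found.

Answer: 0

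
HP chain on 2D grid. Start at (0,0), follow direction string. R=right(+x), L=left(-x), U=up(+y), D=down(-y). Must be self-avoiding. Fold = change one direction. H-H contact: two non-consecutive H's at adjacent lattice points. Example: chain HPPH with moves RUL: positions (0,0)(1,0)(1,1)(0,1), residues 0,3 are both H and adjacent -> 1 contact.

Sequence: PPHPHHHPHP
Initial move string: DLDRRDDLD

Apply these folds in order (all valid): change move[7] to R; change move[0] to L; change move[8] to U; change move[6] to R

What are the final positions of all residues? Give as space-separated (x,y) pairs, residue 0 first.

Answer: (0,0) (-1,0) (-2,0) (-2,-1) (-1,-1) (0,-1) (0,-2) (1,-2) (2,-2) (2,-1)

Derivation:
Initial moves: DLDRRDDLD
Fold: move[7]->R => DLDRRDDRD (positions: [(0, 0), (0, -1), (-1, -1), (-1, -2), (0, -2), (1, -2), (1, -3), (1, -4), (2, -4), (2, -5)])
Fold: move[0]->L => LLDRRDDRD (positions: [(0, 0), (-1, 0), (-2, 0), (-2, -1), (-1, -1), (0, -1), (0, -2), (0, -3), (1, -3), (1, -4)])
Fold: move[8]->U => LLDRRDDRU (positions: [(0, 0), (-1, 0), (-2, 0), (-2, -1), (-1, -1), (0, -1), (0, -2), (0, -3), (1, -3), (1, -2)])
Fold: move[6]->R => LLDRRDRRU (positions: [(0, 0), (-1, 0), (-2, 0), (-2, -1), (-1, -1), (0, -1), (0, -2), (1, -2), (2, -2), (2, -1)])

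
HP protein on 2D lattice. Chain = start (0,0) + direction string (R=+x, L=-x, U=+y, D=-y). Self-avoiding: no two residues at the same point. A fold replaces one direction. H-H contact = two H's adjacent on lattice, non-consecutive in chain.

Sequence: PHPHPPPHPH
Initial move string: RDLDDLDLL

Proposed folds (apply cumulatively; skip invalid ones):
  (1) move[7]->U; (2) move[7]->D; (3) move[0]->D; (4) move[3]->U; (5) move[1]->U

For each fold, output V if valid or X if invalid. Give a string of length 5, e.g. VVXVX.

Initial: RDLDDLDLL -> [(0, 0), (1, 0), (1, -1), (0, -1), (0, -2), (0, -3), (-1, -3), (-1, -4), (-2, -4), (-3, -4)]
Fold 1: move[7]->U => RDLDDLDUL INVALID (collision), skipped
Fold 2: move[7]->D => RDLDDLDDL VALID
Fold 3: move[0]->D => DDLDDLDDL VALID
Fold 4: move[3]->U => DDLUDLDDL INVALID (collision), skipped
Fold 5: move[1]->U => DULDDLDDL INVALID (collision), skipped

Answer: XVVXX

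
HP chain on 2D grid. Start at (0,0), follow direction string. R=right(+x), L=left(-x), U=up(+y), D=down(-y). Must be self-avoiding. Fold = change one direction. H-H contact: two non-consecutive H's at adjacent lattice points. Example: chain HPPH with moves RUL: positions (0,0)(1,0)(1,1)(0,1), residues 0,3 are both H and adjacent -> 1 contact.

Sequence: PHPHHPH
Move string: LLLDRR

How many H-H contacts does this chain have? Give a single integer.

Answer: 1

Derivation:
Positions: [(0, 0), (-1, 0), (-2, 0), (-3, 0), (-3, -1), (-2, -1), (-1, -1)]
H-H contact: residue 1 @(-1,0) - residue 6 @(-1, -1)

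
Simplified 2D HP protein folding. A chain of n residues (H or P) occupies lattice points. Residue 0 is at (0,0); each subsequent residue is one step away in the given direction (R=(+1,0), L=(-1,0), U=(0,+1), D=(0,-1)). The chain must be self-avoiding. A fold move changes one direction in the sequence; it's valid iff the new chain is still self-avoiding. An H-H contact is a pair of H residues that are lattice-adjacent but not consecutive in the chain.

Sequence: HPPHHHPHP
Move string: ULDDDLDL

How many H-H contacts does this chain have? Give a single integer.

Answer: 1

Derivation:
Positions: [(0, 0), (0, 1), (-1, 1), (-1, 0), (-1, -1), (-1, -2), (-2, -2), (-2, -3), (-3, -3)]
H-H contact: residue 0 @(0,0) - residue 3 @(-1, 0)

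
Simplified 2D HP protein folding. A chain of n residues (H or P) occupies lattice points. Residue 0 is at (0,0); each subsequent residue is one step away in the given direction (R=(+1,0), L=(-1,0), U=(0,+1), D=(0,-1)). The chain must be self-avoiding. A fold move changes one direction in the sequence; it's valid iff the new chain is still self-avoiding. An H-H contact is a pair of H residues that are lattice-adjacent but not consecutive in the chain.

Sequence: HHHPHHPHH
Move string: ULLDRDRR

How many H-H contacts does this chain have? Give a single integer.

Positions: [(0, 0), (0, 1), (-1, 1), (-2, 1), (-2, 0), (-1, 0), (-1, -1), (0, -1), (1, -1)]
H-H contact: residue 0 @(0,0) - residue 5 @(-1, 0)
H-H contact: residue 0 @(0,0) - residue 7 @(0, -1)
H-H contact: residue 2 @(-1,1) - residue 5 @(-1, 0)

Answer: 3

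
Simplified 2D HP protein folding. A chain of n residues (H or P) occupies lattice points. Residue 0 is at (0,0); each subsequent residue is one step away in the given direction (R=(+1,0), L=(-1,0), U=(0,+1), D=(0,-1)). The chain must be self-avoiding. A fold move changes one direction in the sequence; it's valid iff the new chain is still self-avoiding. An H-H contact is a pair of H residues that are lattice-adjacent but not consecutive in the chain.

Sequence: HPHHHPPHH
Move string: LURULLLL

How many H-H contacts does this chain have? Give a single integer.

Positions: [(0, 0), (-1, 0), (-1, 1), (0, 1), (0, 2), (-1, 2), (-2, 2), (-3, 2), (-4, 2)]
H-H contact: residue 0 @(0,0) - residue 3 @(0, 1)

Answer: 1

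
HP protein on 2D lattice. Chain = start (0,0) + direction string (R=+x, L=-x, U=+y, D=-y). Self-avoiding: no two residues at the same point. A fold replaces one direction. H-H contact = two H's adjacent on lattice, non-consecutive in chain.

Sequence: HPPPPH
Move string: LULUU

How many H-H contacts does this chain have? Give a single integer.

Positions: [(0, 0), (-1, 0), (-1, 1), (-2, 1), (-2, 2), (-2, 3)]
No H-H contacts found.

Answer: 0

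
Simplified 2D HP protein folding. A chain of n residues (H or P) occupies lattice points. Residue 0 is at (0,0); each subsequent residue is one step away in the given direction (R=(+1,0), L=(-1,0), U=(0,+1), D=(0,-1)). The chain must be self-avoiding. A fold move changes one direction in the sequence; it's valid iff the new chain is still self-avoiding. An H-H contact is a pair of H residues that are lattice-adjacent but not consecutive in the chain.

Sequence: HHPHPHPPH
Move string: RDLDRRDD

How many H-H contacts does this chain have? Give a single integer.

Positions: [(0, 0), (1, 0), (1, -1), (0, -1), (0, -2), (1, -2), (2, -2), (2, -3), (2, -4)]
H-H contact: residue 0 @(0,0) - residue 3 @(0, -1)

Answer: 1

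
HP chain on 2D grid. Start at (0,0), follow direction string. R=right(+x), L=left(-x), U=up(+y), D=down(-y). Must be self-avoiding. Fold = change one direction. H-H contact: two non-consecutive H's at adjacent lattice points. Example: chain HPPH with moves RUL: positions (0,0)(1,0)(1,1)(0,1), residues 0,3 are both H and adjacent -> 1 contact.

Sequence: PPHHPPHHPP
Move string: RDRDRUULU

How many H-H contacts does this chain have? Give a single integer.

Positions: [(0, 0), (1, 0), (1, -1), (2, -1), (2, -2), (3, -2), (3, -1), (3, 0), (2, 0), (2, 1)]
H-H contact: residue 3 @(2,-1) - residue 6 @(3, -1)

Answer: 1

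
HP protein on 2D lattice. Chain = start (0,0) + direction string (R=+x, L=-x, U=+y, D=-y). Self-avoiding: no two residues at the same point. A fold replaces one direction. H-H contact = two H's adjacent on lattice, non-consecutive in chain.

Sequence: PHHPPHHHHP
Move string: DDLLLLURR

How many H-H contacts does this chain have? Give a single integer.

Answer: 1

Derivation:
Positions: [(0, 0), (0, -1), (0, -2), (-1, -2), (-2, -2), (-3, -2), (-4, -2), (-4, -1), (-3, -1), (-2, -1)]
H-H contact: residue 5 @(-3,-2) - residue 8 @(-3, -1)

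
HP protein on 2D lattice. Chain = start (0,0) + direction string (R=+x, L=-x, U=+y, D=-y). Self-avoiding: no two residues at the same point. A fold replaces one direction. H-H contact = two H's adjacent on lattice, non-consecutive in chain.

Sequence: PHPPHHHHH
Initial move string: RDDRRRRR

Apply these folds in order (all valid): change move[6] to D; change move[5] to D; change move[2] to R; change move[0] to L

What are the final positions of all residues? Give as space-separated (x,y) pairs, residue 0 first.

Answer: (0,0) (-1,0) (-1,-1) (0,-1) (1,-1) (2,-1) (2,-2) (2,-3) (3,-3)

Derivation:
Initial moves: RDDRRRRR
Fold: move[6]->D => RDDRRRDR (positions: [(0, 0), (1, 0), (1, -1), (1, -2), (2, -2), (3, -2), (4, -2), (4, -3), (5, -3)])
Fold: move[5]->D => RDDRRDDR (positions: [(0, 0), (1, 0), (1, -1), (1, -2), (2, -2), (3, -2), (3, -3), (3, -4), (4, -4)])
Fold: move[2]->R => RDRRRDDR (positions: [(0, 0), (1, 0), (1, -1), (2, -1), (3, -1), (4, -1), (4, -2), (4, -3), (5, -3)])
Fold: move[0]->L => LDRRRDDR (positions: [(0, 0), (-1, 0), (-1, -1), (0, -1), (1, -1), (2, -1), (2, -2), (2, -3), (3, -3)])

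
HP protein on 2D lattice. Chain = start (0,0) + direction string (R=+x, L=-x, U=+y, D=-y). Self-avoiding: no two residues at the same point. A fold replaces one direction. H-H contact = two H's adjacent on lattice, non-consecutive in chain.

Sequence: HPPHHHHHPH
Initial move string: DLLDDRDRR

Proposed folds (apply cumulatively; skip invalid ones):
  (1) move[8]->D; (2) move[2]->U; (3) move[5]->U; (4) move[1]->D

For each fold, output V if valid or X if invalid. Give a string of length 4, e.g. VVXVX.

Initial: DLLDDRDRR -> [(0, 0), (0, -1), (-1, -1), (-2, -1), (-2, -2), (-2, -3), (-1, -3), (-1, -4), (0, -4), (1, -4)]
Fold 1: move[8]->D => DLLDDRDRD VALID
Fold 2: move[2]->U => DLUDDRDRD INVALID (collision), skipped
Fold 3: move[5]->U => DLLDDUDRD INVALID (collision), skipped
Fold 4: move[1]->D => DDLDDRDRD VALID

Answer: VXXV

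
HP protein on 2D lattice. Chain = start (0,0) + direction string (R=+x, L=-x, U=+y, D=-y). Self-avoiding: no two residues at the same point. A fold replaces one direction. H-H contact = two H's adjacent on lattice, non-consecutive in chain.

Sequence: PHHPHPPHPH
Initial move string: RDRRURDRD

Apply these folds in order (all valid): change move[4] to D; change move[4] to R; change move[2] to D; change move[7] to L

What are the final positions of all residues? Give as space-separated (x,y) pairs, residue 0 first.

Initial moves: RDRRURDRD
Fold: move[4]->D => RDRRDRDRD (positions: [(0, 0), (1, 0), (1, -1), (2, -1), (3, -1), (3, -2), (4, -2), (4, -3), (5, -3), (5, -4)])
Fold: move[4]->R => RDRRRRDRD (positions: [(0, 0), (1, 0), (1, -1), (2, -1), (3, -1), (4, -1), (5, -1), (5, -2), (6, -2), (6, -3)])
Fold: move[2]->D => RDDRRRDRD (positions: [(0, 0), (1, 0), (1, -1), (1, -2), (2, -2), (3, -2), (4, -2), (4, -3), (5, -3), (5, -4)])
Fold: move[7]->L => RDDRRRDLD (positions: [(0, 0), (1, 0), (1, -1), (1, -2), (2, -2), (3, -2), (4, -2), (4, -3), (3, -3), (3, -4)])

Answer: (0,0) (1,0) (1,-1) (1,-2) (2,-2) (3,-2) (4,-2) (4,-3) (3,-3) (3,-4)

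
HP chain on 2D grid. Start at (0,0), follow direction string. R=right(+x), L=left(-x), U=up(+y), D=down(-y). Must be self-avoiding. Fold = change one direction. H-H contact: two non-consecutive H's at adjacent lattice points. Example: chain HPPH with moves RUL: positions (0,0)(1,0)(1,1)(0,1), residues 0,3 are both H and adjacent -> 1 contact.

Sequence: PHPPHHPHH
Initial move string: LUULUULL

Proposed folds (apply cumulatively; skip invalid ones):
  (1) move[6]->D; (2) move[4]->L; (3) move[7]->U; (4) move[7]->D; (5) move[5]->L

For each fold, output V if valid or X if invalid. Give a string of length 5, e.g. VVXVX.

Initial: LUULUULL -> [(0, 0), (-1, 0), (-1, 1), (-1, 2), (-2, 2), (-2, 3), (-2, 4), (-3, 4), (-4, 4)]
Fold 1: move[6]->D => LUULUUDL INVALID (collision), skipped
Fold 2: move[4]->L => LUULLULL VALID
Fold 3: move[7]->U => LUULLULU VALID
Fold 4: move[7]->D => LUULLULD VALID
Fold 5: move[5]->L => LUULLLLD VALID

Answer: XVVVV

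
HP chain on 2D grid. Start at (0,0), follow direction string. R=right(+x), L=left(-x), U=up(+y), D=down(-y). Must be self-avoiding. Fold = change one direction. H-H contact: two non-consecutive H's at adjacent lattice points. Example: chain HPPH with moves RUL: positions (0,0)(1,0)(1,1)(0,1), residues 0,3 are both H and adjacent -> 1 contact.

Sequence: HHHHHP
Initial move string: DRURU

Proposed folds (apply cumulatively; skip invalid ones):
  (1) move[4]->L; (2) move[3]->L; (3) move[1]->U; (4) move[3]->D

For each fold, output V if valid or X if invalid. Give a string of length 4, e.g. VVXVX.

Answer: XXXX

Derivation:
Initial: DRURU -> [(0, 0), (0, -1), (1, -1), (1, 0), (2, 0), (2, 1)]
Fold 1: move[4]->L => DRURL INVALID (collision), skipped
Fold 2: move[3]->L => DRULU INVALID (collision), skipped
Fold 3: move[1]->U => DUURU INVALID (collision), skipped
Fold 4: move[3]->D => DRUDU INVALID (collision), skipped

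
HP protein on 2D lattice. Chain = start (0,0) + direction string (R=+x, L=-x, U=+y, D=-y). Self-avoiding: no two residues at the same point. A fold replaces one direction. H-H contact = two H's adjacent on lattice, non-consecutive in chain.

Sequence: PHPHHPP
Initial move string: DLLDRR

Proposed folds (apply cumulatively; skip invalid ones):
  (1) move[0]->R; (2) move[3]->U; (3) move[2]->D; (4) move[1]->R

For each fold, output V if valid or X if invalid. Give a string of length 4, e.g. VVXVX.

Initial: DLLDRR -> [(0, 0), (0, -1), (-1, -1), (-2, -1), (-2, -2), (-1, -2), (0, -2)]
Fold 1: move[0]->R => RLLDRR INVALID (collision), skipped
Fold 2: move[3]->U => DLLURR INVALID (collision), skipped
Fold 3: move[2]->D => DLDDRR VALID
Fold 4: move[1]->R => DRDDRR VALID

Answer: XXVV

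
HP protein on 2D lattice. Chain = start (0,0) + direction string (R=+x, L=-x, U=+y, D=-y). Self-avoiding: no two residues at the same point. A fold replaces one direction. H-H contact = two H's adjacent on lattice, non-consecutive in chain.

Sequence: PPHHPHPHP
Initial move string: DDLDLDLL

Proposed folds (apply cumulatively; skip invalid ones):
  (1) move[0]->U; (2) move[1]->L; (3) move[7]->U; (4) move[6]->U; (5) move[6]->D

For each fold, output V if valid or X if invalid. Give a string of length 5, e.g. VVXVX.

Answer: XVVXX

Derivation:
Initial: DDLDLDLL -> [(0, 0), (0, -1), (0, -2), (-1, -2), (-1, -3), (-2, -3), (-2, -4), (-3, -4), (-4, -4)]
Fold 1: move[0]->U => UDLDLDLL INVALID (collision), skipped
Fold 2: move[1]->L => DLLDLDLL VALID
Fold 3: move[7]->U => DLLDLDLU VALID
Fold 4: move[6]->U => DLLDLDUU INVALID (collision), skipped
Fold 5: move[6]->D => DLLDLDDU INVALID (collision), skipped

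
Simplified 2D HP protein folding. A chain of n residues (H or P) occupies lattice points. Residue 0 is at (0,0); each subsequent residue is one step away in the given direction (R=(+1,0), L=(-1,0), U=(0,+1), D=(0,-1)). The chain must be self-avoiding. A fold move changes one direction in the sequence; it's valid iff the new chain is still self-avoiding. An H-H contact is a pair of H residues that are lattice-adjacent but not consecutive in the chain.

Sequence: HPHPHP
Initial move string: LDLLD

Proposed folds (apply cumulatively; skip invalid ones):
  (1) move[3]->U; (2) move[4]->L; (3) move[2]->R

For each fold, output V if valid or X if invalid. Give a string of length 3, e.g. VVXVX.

Initial: LDLLD -> [(0, 0), (-1, 0), (-1, -1), (-2, -1), (-3, -1), (-3, -2)]
Fold 1: move[3]->U => LDLUD INVALID (collision), skipped
Fold 2: move[4]->L => LDLLL VALID
Fold 3: move[2]->R => LDRLL INVALID (collision), skipped

Answer: XVX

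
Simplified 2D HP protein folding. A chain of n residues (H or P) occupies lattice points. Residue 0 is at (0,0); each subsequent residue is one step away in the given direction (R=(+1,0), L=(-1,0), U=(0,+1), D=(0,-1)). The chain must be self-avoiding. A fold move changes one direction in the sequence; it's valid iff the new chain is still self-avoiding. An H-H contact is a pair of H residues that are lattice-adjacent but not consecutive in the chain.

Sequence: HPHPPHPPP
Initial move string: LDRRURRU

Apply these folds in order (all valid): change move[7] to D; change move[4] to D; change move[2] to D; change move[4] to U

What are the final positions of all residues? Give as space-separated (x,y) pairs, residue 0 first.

Initial moves: LDRRURRU
Fold: move[7]->D => LDRRURRD (positions: [(0, 0), (-1, 0), (-1, -1), (0, -1), (1, -1), (1, 0), (2, 0), (3, 0), (3, -1)])
Fold: move[4]->D => LDRRDRRD (positions: [(0, 0), (-1, 0), (-1, -1), (0, -1), (1, -1), (1, -2), (2, -2), (3, -2), (3, -3)])
Fold: move[2]->D => LDDRDRRD (positions: [(0, 0), (-1, 0), (-1, -1), (-1, -2), (0, -2), (0, -3), (1, -3), (2, -3), (2, -4)])
Fold: move[4]->U => LDDRURRD (positions: [(0, 0), (-1, 0), (-1, -1), (-1, -2), (0, -2), (0, -1), (1, -1), (2, -1), (2, -2)])

Answer: (0,0) (-1,0) (-1,-1) (-1,-2) (0,-2) (0,-1) (1,-1) (2,-1) (2,-2)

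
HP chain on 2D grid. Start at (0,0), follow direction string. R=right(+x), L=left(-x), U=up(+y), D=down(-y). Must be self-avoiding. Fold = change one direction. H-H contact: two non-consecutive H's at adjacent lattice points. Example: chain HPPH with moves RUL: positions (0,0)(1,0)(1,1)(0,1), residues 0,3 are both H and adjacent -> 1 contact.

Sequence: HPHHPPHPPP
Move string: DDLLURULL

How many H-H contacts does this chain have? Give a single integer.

Answer: 1

Derivation:
Positions: [(0, 0), (0, -1), (0, -2), (-1, -2), (-2, -2), (-2, -1), (-1, -1), (-1, 0), (-2, 0), (-3, 0)]
H-H contact: residue 3 @(-1,-2) - residue 6 @(-1, -1)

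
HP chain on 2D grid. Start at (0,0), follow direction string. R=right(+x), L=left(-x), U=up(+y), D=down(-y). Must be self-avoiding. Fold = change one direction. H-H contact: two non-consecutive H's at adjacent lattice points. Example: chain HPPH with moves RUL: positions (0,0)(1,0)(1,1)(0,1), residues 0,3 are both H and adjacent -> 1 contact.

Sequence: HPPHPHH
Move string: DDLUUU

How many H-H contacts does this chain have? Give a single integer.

Answer: 1

Derivation:
Positions: [(0, 0), (0, -1), (0, -2), (-1, -2), (-1, -1), (-1, 0), (-1, 1)]
H-H contact: residue 0 @(0,0) - residue 5 @(-1, 0)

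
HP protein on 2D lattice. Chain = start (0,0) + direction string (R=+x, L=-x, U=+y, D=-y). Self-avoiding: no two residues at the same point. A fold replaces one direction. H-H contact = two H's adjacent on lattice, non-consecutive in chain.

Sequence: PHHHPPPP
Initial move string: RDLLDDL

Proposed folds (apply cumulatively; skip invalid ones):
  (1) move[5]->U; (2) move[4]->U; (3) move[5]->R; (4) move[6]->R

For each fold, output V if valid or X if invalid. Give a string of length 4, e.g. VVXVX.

Initial: RDLLDDL -> [(0, 0), (1, 0), (1, -1), (0, -1), (-1, -1), (-1, -2), (-1, -3), (-2, -3)]
Fold 1: move[5]->U => RDLLDUL INVALID (collision), skipped
Fold 2: move[4]->U => RDLLUDL INVALID (collision), skipped
Fold 3: move[5]->R => RDLLDRL INVALID (collision), skipped
Fold 4: move[6]->R => RDLLDDR VALID

Answer: XXXV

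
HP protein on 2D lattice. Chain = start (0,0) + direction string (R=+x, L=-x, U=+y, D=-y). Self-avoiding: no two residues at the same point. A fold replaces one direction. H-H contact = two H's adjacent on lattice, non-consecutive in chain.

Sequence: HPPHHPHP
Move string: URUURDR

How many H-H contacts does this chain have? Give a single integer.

Positions: [(0, 0), (0, 1), (1, 1), (1, 2), (1, 3), (2, 3), (2, 2), (3, 2)]
H-H contact: residue 3 @(1,2) - residue 6 @(2, 2)

Answer: 1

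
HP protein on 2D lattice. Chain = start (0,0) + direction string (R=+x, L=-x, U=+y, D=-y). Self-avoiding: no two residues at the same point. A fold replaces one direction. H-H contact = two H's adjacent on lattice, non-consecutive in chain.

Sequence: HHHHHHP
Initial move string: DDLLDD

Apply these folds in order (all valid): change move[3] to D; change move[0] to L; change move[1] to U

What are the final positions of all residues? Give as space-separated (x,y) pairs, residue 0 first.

Initial moves: DDLLDD
Fold: move[3]->D => DDLDDD (positions: [(0, 0), (0, -1), (0, -2), (-1, -2), (-1, -3), (-1, -4), (-1, -5)])
Fold: move[0]->L => LDLDDD (positions: [(0, 0), (-1, 0), (-1, -1), (-2, -1), (-2, -2), (-2, -3), (-2, -4)])
Fold: move[1]->U => LULDDD (positions: [(0, 0), (-1, 0), (-1, 1), (-2, 1), (-2, 0), (-2, -1), (-2, -2)])

Answer: (0,0) (-1,0) (-1,1) (-2,1) (-2,0) (-2,-1) (-2,-2)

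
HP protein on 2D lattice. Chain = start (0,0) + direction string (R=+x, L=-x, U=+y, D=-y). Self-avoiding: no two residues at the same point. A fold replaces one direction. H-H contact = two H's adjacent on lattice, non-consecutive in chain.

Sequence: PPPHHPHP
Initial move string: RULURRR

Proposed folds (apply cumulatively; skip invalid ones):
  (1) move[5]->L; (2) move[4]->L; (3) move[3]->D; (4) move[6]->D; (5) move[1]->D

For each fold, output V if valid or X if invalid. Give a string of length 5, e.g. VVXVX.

Answer: XXXVX

Derivation:
Initial: RULURRR -> [(0, 0), (1, 0), (1, 1), (0, 1), (0, 2), (1, 2), (2, 2), (3, 2)]
Fold 1: move[5]->L => RULURLR INVALID (collision), skipped
Fold 2: move[4]->L => RULULRR INVALID (collision), skipped
Fold 3: move[3]->D => RULDRRR INVALID (collision), skipped
Fold 4: move[6]->D => RULURRD VALID
Fold 5: move[1]->D => RDLURRD INVALID (collision), skipped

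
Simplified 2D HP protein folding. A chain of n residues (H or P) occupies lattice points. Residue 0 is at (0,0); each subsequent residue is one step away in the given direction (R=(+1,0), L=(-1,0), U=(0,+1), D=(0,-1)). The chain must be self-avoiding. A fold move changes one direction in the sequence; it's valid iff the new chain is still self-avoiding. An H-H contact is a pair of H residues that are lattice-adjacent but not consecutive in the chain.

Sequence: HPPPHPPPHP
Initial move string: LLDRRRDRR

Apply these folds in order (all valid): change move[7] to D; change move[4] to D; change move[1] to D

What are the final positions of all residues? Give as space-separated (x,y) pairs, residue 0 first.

Initial moves: LLDRRRDRR
Fold: move[7]->D => LLDRRRDDR (positions: [(0, 0), (-1, 0), (-2, 0), (-2, -1), (-1, -1), (0, -1), (1, -1), (1, -2), (1, -3), (2, -3)])
Fold: move[4]->D => LLDRDRDDR (positions: [(0, 0), (-1, 0), (-2, 0), (-2, -1), (-1, -1), (-1, -2), (0, -2), (0, -3), (0, -4), (1, -4)])
Fold: move[1]->D => LDDRDRDDR (positions: [(0, 0), (-1, 0), (-1, -1), (-1, -2), (0, -2), (0, -3), (1, -3), (1, -4), (1, -5), (2, -5)])

Answer: (0,0) (-1,0) (-1,-1) (-1,-2) (0,-2) (0,-3) (1,-3) (1,-4) (1,-5) (2,-5)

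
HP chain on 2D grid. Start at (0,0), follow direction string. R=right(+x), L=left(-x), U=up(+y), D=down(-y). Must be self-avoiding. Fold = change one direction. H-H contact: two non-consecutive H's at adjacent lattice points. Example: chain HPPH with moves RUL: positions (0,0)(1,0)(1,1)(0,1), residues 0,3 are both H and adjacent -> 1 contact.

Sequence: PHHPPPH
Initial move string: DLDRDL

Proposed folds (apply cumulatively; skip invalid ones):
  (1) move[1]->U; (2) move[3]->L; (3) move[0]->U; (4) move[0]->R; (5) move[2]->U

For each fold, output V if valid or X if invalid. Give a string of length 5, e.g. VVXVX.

Answer: XVVXV

Derivation:
Initial: DLDRDL -> [(0, 0), (0, -1), (-1, -1), (-1, -2), (0, -2), (0, -3), (-1, -3)]
Fold 1: move[1]->U => DUDRDL INVALID (collision), skipped
Fold 2: move[3]->L => DLDLDL VALID
Fold 3: move[0]->U => ULDLDL VALID
Fold 4: move[0]->R => RLDLDL INVALID (collision), skipped
Fold 5: move[2]->U => ULULDL VALID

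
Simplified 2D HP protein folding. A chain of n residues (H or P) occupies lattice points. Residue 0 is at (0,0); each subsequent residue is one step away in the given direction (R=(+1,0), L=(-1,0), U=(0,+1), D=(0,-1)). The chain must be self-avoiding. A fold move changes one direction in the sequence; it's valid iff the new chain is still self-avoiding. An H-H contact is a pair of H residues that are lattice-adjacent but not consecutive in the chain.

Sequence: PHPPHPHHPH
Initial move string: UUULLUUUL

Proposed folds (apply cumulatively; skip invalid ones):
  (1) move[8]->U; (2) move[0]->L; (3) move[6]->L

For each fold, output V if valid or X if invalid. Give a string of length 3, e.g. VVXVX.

Initial: UUULLUUUL -> [(0, 0), (0, 1), (0, 2), (0, 3), (-1, 3), (-2, 3), (-2, 4), (-2, 5), (-2, 6), (-3, 6)]
Fold 1: move[8]->U => UUULLUUUU VALID
Fold 2: move[0]->L => LUULLUUUU VALID
Fold 3: move[6]->L => LUULLULUU VALID

Answer: VVV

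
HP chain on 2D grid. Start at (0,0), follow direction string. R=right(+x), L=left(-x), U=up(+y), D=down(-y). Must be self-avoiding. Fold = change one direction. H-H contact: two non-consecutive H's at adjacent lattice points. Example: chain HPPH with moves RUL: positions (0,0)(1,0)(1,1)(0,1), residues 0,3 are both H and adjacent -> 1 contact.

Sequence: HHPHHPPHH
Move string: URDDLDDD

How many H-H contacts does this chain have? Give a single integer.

Answer: 1

Derivation:
Positions: [(0, 0), (0, 1), (1, 1), (1, 0), (1, -1), (0, -1), (0, -2), (0, -3), (0, -4)]
H-H contact: residue 0 @(0,0) - residue 3 @(1, 0)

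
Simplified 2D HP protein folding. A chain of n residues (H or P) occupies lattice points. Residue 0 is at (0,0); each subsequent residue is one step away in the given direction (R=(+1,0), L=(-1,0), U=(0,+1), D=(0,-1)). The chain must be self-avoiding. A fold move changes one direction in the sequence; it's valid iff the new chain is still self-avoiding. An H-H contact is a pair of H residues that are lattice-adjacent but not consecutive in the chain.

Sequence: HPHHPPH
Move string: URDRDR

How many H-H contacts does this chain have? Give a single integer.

Answer: 1

Derivation:
Positions: [(0, 0), (0, 1), (1, 1), (1, 0), (2, 0), (2, -1), (3, -1)]
H-H contact: residue 0 @(0,0) - residue 3 @(1, 0)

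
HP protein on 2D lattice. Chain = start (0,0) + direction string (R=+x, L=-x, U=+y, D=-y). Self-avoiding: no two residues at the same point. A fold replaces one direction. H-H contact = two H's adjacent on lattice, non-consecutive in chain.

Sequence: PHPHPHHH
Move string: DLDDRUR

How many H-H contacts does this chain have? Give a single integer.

Positions: [(0, 0), (0, -1), (-1, -1), (-1, -2), (-1, -3), (0, -3), (0, -2), (1, -2)]
H-H contact: residue 1 @(0,-1) - residue 6 @(0, -2)
H-H contact: residue 3 @(-1,-2) - residue 6 @(0, -2)

Answer: 2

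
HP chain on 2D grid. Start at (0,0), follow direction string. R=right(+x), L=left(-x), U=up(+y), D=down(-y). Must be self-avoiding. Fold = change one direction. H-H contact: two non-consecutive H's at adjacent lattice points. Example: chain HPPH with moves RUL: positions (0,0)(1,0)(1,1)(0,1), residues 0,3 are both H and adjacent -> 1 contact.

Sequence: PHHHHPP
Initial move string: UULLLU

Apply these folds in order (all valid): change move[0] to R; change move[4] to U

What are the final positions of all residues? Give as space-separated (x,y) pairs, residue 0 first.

Answer: (0,0) (1,0) (1,1) (0,1) (-1,1) (-1,2) (-1,3)

Derivation:
Initial moves: UULLLU
Fold: move[0]->R => RULLLU (positions: [(0, 0), (1, 0), (1, 1), (0, 1), (-1, 1), (-2, 1), (-2, 2)])
Fold: move[4]->U => RULLUU (positions: [(0, 0), (1, 0), (1, 1), (0, 1), (-1, 1), (-1, 2), (-1, 3)])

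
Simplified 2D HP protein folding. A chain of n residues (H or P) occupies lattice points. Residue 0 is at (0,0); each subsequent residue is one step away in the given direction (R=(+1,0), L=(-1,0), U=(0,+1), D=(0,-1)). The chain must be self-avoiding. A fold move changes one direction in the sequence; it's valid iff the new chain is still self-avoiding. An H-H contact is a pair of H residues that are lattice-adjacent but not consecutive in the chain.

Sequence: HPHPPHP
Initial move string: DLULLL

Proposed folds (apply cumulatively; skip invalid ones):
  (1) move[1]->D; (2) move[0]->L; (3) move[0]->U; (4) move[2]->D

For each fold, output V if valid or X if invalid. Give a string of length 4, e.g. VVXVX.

Answer: XVVV

Derivation:
Initial: DLULLL -> [(0, 0), (0, -1), (-1, -1), (-1, 0), (-2, 0), (-3, 0), (-4, 0)]
Fold 1: move[1]->D => DDULLL INVALID (collision), skipped
Fold 2: move[0]->L => LLULLL VALID
Fold 3: move[0]->U => ULULLL VALID
Fold 4: move[2]->D => ULDLLL VALID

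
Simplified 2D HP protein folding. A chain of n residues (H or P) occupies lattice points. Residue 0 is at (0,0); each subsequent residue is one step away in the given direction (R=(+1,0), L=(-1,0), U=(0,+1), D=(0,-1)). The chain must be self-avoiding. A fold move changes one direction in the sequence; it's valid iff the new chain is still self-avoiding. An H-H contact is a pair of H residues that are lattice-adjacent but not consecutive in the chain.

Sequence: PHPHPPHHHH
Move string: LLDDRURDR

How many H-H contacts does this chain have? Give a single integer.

Answer: 2

Derivation:
Positions: [(0, 0), (-1, 0), (-2, 0), (-2, -1), (-2, -2), (-1, -2), (-1, -1), (0, -1), (0, -2), (1, -2)]
H-H contact: residue 1 @(-1,0) - residue 6 @(-1, -1)
H-H contact: residue 3 @(-2,-1) - residue 6 @(-1, -1)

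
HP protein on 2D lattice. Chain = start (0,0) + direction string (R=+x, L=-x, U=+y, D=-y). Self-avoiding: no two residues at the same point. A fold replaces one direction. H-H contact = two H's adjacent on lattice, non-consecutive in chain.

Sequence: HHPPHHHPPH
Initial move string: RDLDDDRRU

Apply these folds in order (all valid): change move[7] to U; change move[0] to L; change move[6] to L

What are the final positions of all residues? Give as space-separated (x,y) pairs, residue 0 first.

Answer: (0,0) (-1,0) (-1,-1) (-2,-1) (-2,-2) (-2,-3) (-2,-4) (-3,-4) (-3,-3) (-3,-2)

Derivation:
Initial moves: RDLDDDRRU
Fold: move[7]->U => RDLDDDRUU (positions: [(0, 0), (1, 0), (1, -1), (0, -1), (0, -2), (0, -3), (0, -4), (1, -4), (1, -3), (1, -2)])
Fold: move[0]->L => LDLDDDRUU (positions: [(0, 0), (-1, 0), (-1, -1), (-2, -1), (-2, -2), (-2, -3), (-2, -4), (-1, -4), (-1, -3), (-1, -2)])
Fold: move[6]->L => LDLDDDLUU (positions: [(0, 0), (-1, 0), (-1, -1), (-2, -1), (-2, -2), (-2, -3), (-2, -4), (-3, -4), (-3, -3), (-3, -2)])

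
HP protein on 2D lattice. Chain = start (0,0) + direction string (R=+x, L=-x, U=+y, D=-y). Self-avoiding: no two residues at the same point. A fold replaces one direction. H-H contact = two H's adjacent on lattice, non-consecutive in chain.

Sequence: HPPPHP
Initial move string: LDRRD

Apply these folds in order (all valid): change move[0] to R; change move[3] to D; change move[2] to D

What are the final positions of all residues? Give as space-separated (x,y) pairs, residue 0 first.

Answer: (0,0) (1,0) (1,-1) (1,-2) (1,-3) (1,-4)

Derivation:
Initial moves: LDRRD
Fold: move[0]->R => RDRRD (positions: [(0, 0), (1, 0), (1, -1), (2, -1), (3, -1), (3, -2)])
Fold: move[3]->D => RDRDD (positions: [(0, 0), (1, 0), (1, -1), (2, -1), (2, -2), (2, -3)])
Fold: move[2]->D => RDDDD (positions: [(0, 0), (1, 0), (1, -1), (1, -2), (1, -3), (1, -4)])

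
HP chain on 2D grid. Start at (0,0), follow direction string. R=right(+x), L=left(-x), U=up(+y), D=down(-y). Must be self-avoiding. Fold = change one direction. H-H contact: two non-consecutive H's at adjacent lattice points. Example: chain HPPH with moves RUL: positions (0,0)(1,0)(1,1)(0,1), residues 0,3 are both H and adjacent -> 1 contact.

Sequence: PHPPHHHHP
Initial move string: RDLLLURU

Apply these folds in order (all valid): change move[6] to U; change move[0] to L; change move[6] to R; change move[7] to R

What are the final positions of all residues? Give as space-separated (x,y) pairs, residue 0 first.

Answer: (0,0) (-1,0) (-1,-1) (-2,-1) (-3,-1) (-4,-1) (-4,0) (-3,0) (-2,0)

Derivation:
Initial moves: RDLLLURU
Fold: move[6]->U => RDLLLUUU (positions: [(0, 0), (1, 0), (1, -1), (0, -1), (-1, -1), (-2, -1), (-2, 0), (-2, 1), (-2, 2)])
Fold: move[0]->L => LDLLLUUU (positions: [(0, 0), (-1, 0), (-1, -1), (-2, -1), (-3, -1), (-4, -1), (-4, 0), (-4, 1), (-4, 2)])
Fold: move[6]->R => LDLLLURU (positions: [(0, 0), (-1, 0), (-1, -1), (-2, -1), (-3, -1), (-4, -1), (-4, 0), (-3, 0), (-3, 1)])
Fold: move[7]->R => LDLLLURR (positions: [(0, 0), (-1, 0), (-1, -1), (-2, -1), (-3, -1), (-4, -1), (-4, 0), (-3, 0), (-2, 0)])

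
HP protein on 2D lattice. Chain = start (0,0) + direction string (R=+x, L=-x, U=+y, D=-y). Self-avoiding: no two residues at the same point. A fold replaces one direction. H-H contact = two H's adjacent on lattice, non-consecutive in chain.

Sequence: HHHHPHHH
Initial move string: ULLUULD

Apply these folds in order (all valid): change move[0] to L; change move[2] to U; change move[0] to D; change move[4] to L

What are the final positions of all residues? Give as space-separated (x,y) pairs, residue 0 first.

Initial moves: ULLUULD
Fold: move[0]->L => LLLUULD (positions: [(0, 0), (-1, 0), (-2, 0), (-3, 0), (-3, 1), (-3, 2), (-4, 2), (-4, 1)])
Fold: move[2]->U => LLUUULD (positions: [(0, 0), (-1, 0), (-2, 0), (-2, 1), (-2, 2), (-2, 3), (-3, 3), (-3, 2)])
Fold: move[0]->D => DLUUULD (positions: [(0, 0), (0, -1), (-1, -1), (-1, 0), (-1, 1), (-1, 2), (-2, 2), (-2, 1)])
Fold: move[4]->L => DLUULLD (positions: [(0, 0), (0, -1), (-1, -1), (-1, 0), (-1, 1), (-2, 1), (-3, 1), (-3, 0)])

Answer: (0,0) (0,-1) (-1,-1) (-1,0) (-1,1) (-2,1) (-3,1) (-3,0)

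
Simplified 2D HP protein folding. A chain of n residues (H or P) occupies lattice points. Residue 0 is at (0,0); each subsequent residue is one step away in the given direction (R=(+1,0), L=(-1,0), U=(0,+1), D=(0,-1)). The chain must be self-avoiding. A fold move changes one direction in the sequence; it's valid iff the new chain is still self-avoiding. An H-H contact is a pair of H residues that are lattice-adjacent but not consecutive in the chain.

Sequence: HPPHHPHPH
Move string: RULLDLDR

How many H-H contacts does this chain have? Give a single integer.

Answer: 1

Derivation:
Positions: [(0, 0), (1, 0), (1, 1), (0, 1), (-1, 1), (-1, 0), (-2, 0), (-2, -1), (-1, -1)]
H-H contact: residue 0 @(0,0) - residue 3 @(0, 1)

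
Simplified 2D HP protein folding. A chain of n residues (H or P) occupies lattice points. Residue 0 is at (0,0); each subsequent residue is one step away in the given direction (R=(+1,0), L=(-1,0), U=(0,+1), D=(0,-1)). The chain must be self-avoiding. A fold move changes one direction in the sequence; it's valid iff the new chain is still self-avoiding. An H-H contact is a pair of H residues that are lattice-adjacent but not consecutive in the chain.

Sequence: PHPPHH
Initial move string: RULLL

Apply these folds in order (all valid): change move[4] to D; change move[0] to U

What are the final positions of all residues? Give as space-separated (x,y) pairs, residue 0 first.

Initial moves: RULLL
Fold: move[4]->D => RULLD (positions: [(0, 0), (1, 0), (1, 1), (0, 1), (-1, 1), (-1, 0)])
Fold: move[0]->U => UULLD (positions: [(0, 0), (0, 1), (0, 2), (-1, 2), (-2, 2), (-2, 1)])

Answer: (0,0) (0,1) (0,2) (-1,2) (-2,2) (-2,1)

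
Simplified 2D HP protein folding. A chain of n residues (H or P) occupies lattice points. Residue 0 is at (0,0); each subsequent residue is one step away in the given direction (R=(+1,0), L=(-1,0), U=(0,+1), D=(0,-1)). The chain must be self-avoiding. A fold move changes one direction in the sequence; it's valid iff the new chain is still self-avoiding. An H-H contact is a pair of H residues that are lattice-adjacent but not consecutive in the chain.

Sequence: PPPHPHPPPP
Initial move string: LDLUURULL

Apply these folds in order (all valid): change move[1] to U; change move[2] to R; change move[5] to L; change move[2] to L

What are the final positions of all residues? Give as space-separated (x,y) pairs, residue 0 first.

Answer: (0,0) (-1,0) (-1,1) (-2,1) (-2,2) (-2,3) (-3,3) (-3,4) (-4,4) (-5,4)

Derivation:
Initial moves: LDLUURULL
Fold: move[1]->U => LULUURULL (positions: [(0, 0), (-1, 0), (-1, 1), (-2, 1), (-2, 2), (-2, 3), (-1, 3), (-1, 4), (-2, 4), (-3, 4)])
Fold: move[2]->R => LURUURULL (positions: [(0, 0), (-1, 0), (-1, 1), (0, 1), (0, 2), (0, 3), (1, 3), (1, 4), (0, 4), (-1, 4)])
Fold: move[5]->L => LURUULULL (positions: [(0, 0), (-1, 0), (-1, 1), (0, 1), (0, 2), (0, 3), (-1, 3), (-1, 4), (-2, 4), (-3, 4)])
Fold: move[2]->L => LULUULULL (positions: [(0, 0), (-1, 0), (-1, 1), (-2, 1), (-2, 2), (-2, 3), (-3, 3), (-3, 4), (-4, 4), (-5, 4)])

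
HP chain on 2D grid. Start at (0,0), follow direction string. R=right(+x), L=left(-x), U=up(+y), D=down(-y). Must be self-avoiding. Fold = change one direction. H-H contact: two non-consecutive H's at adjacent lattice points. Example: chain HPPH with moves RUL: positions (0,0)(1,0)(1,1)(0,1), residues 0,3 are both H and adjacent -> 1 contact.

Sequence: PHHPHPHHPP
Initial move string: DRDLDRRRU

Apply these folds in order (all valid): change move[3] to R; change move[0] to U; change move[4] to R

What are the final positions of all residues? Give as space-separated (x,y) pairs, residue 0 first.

Answer: (0,0) (0,1) (1,1) (1,0) (2,0) (3,0) (4,0) (5,0) (6,0) (6,1)

Derivation:
Initial moves: DRDLDRRRU
Fold: move[3]->R => DRDRDRRRU (positions: [(0, 0), (0, -1), (1, -1), (1, -2), (2, -2), (2, -3), (3, -3), (4, -3), (5, -3), (5, -2)])
Fold: move[0]->U => URDRDRRRU (positions: [(0, 0), (0, 1), (1, 1), (1, 0), (2, 0), (2, -1), (3, -1), (4, -1), (5, -1), (5, 0)])
Fold: move[4]->R => URDRRRRRU (positions: [(0, 0), (0, 1), (1, 1), (1, 0), (2, 0), (3, 0), (4, 0), (5, 0), (6, 0), (6, 1)])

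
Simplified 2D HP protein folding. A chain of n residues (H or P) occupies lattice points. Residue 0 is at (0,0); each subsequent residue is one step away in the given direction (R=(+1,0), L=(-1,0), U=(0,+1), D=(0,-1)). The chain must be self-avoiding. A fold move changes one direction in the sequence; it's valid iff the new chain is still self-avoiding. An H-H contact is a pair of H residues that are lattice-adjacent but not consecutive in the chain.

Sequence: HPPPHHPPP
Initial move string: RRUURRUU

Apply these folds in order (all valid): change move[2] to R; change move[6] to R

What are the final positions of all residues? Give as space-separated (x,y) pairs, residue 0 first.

Initial moves: RRUURRUU
Fold: move[2]->R => RRRURRUU (positions: [(0, 0), (1, 0), (2, 0), (3, 0), (3, 1), (4, 1), (5, 1), (5, 2), (5, 3)])
Fold: move[6]->R => RRRURRRU (positions: [(0, 0), (1, 0), (2, 0), (3, 0), (3, 1), (4, 1), (5, 1), (6, 1), (6, 2)])

Answer: (0,0) (1,0) (2,0) (3,0) (3,1) (4,1) (5,1) (6,1) (6,2)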